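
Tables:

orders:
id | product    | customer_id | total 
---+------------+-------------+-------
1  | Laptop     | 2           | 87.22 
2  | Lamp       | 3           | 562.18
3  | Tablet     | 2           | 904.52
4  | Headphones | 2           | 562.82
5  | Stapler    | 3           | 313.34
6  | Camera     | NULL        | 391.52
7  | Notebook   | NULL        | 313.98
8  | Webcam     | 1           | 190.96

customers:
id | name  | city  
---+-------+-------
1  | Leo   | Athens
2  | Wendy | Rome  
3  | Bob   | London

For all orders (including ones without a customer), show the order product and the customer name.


LEFT JOIN keeps every row from orders (the left table); where customer_id has no match in customers, the customer columns become NULL. Walk through each order:
  - order 1 (Laptop): customer_id=2 -> matches Wendy
  - order 2 (Lamp): customer_id=3 -> matches Bob
  - order 3 (Tablet): customer_id=2 -> matches Wendy
  - order 4 (Headphones): customer_id=2 -> matches Wendy
  - order 5 (Stapler): customer_id=3 -> matches Bob
  - order 6 (Camera): customer_id=NULL, no match -> kept with NULL
  - order 7 (Notebook): customer_id=NULL, no match -> kept with NULL
  - order 8 (Webcam): customer_id=1 -> matches Leo
All 8 rows appear; 2 have NULL customer.

SQL:
SELECT a.product, b.name AS customer
FROM orders a
LEFT JOIN customers b ON a.customer_id = b.id

Result:
product    | customer
-----------+---------
Laptop     | Wendy   
Lamp       | Bob     
Tablet     | Wendy   
Headphones | Wendy   
Stapler    | Bob     
Camera     | NULL    
Notebook   | NULL    
Webcam     | Leo     


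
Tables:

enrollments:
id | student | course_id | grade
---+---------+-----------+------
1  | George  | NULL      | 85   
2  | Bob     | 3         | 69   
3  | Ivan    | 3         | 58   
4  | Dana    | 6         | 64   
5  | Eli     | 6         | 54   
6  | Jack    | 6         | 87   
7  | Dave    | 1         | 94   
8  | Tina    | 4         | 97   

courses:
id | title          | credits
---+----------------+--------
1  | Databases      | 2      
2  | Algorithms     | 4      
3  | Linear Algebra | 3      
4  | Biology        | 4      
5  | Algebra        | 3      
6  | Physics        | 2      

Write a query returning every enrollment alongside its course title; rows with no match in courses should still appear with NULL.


LEFT JOIN keeps every row from enrollments (the left table); where course_id has no match in courses, the course columns become NULL. Walk through each enrollment:
  - enrollment 1 (George): course_id=NULL, no match -> kept with NULL
  - enrollment 2 (Bob): course_id=3 -> matches Linear Algebra
  - enrollment 3 (Ivan): course_id=3 -> matches Linear Algebra
  - enrollment 4 (Dana): course_id=6 -> matches Physics
  - enrollment 5 (Eli): course_id=6 -> matches Physics
  - enrollment 6 (Jack): course_id=6 -> matches Physics
  - enrollment 7 (Dave): course_id=1 -> matches Databases
  - enrollment 8 (Tina): course_id=4 -> matches Biology
All 8 rows appear; 1 has NULL course.

SQL:
SELECT a.student, b.title AS course
FROM enrollments a
LEFT JOIN courses b ON a.course_id = b.id

Result:
student | course        
--------+---------------
George  | NULL          
Bob     | Linear Algebra
Ivan    | Linear Algebra
Dana    | Physics       
Eli     | Physics       
Jack    | Physics       
Dave    | Databases     
Tina    | Biology       


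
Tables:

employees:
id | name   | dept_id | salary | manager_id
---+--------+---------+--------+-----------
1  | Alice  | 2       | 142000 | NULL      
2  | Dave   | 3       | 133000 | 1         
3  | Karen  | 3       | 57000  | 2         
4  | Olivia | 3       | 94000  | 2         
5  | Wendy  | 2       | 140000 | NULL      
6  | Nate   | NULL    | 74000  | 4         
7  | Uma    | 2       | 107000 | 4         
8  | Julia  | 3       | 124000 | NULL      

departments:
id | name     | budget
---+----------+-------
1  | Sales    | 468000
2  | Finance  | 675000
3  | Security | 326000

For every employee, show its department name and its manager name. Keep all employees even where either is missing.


Two LEFT JOINs from the same base table employees: one to departments via dept_id, one to employees itself via manager_id. Both are LEFT so every employee is preserved.
Match against departments:
  - employee 1 (Alice): dept_id=2 -> matches Finance
  - employee 2 (Dave): dept_id=3 -> matches Security
  - employee 3 (Karen): dept_id=3 -> matches Security
  - employee 4 (Olivia): dept_id=3 -> matches Security
  - employee 5 (Wendy): dept_id=2 -> matches Finance
  - employee 6 (Nate): dept_id=NULL, no match -> kept with NULL
  - employee 7 (Uma): dept_id=2 -> matches Finance
  - employee 8 (Julia): dept_id=3 -> matches Security
Match against employees (self):
  - employee 1 (Alice): manager_id=NULL -> NULL
  - employee 2 (Dave): manager_id=1 -> Alice
  - employee 3 (Karen): manager_id=2 -> Dave
  - employee 4 (Olivia): manager_id=2 -> Dave
  - employee 5 (Wendy): manager_id=NULL -> NULL
  - employee 6 (Nate): manager_id=4 -> Olivia
  - employee 7 (Uma): manager_id=4 -> Olivia
  - employee 8 (Julia): manager_id=NULL -> NULL

SQL:
SELECT a.name, b.name AS department, c.name AS manager
FROM employees a
LEFT JOIN departments b ON a.dept_id = b.id
LEFT JOIN employees c ON a.manager_id = c.id

Result:
name   | department | manager
-------+------------+--------
Alice  | Finance    | NULL   
Dave   | Security   | Alice  
Karen  | Security   | Dave   
Olivia | Security   | Dave   
Wendy  | Finance    | NULL   
Nate   | NULL       | Olivia 
Uma    | Finance    | Olivia 
Julia  | Security   | NULL   


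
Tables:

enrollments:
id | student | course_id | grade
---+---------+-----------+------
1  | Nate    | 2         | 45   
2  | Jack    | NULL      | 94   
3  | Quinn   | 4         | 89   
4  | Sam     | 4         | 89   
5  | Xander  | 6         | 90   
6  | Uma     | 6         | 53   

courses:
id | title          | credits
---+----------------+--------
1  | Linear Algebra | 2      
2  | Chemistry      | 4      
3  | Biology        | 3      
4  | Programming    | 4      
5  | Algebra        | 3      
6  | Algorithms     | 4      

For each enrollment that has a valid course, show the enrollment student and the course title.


INNER JOIN keeps only enrollments rows whose course_id matches an id in courses. Walk through each enrollment:
  - enrollment 1 (Nate): course_id=2 -> matches Chemistry
  - enrollment 2 (Jack): course_id=NULL, no match -> dropped
  - enrollment 3 (Quinn): course_id=4 -> matches Programming
  - enrollment 4 (Sam): course_id=4 -> matches Programming
  - enrollment 5 (Xander): course_id=6 -> matches Algorithms
  - enrollment 6 (Uma): course_id=6 -> matches Algorithms
So 1 of 6 rows is dropped.

SQL:
SELECT a.student, b.title AS course
FROM enrollments a
INNER JOIN courses b ON a.course_id = b.id

Result:
student | course     
--------+------------
Nate    | Chemistry  
Quinn   | Programming
Sam     | Programming
Xander  | Algorithms 
Uma     | Algorithms 


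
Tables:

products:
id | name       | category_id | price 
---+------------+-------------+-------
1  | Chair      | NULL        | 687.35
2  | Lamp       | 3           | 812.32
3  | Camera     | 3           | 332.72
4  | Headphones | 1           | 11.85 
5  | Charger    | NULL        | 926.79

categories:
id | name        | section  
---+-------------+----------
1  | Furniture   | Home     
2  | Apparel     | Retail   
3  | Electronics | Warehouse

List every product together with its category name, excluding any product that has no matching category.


INNER JOIN keeps only products rows whose category_id matches an id in categories. Walk through each product:
  - product 1 (Chair): category_id=NULL, no match -> dropped
  - product 2 (Lamp): category_id=3 -> matches Electronics
  - product 3 (Camera): category_id=3 -> matches Electronics
  - product 4 (Headphones): category_id=1 -> matches Furniture
  - product 5 (Charger): category_id=NULL, no match -> dropped
So 2 of 5 rows are dropped.

SQL:
SELECT a.name, b.name AS category
FROM products a
INNER JOIN categories b ON a.category_id = b.id

Result:
name       | category   
-----------+------------
Lamp       | Electronics
Camera     | Electronics
Headphones | Furniture  


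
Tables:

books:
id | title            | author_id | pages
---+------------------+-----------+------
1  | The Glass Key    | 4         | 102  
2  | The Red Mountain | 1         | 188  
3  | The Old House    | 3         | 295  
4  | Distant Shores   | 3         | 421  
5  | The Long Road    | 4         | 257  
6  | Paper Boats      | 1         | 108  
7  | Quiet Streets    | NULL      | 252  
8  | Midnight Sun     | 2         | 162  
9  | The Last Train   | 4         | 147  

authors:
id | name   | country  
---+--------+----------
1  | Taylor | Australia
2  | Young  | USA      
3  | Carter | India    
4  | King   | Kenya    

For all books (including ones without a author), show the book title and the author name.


LEFT JOIN keeps every row from books (the left table); where author_id has no match in authors, the author columns become NULL. Walk through each book:
  - book 1 (The Glass Key): author_id=4 -> matches King
  - book 2 (The Red Mountain): author_id=1 -> matches Taylor
  - book 3 (The Old House): author_id=3 -> matches Carter
  - book 4 (Distant Shores): author_id=3 -> matches Carter
  - book 5 (The Long Road): author_id=4 -> matches King
  - book 6 (Paper Boats): author_id=1 -> matches Taylor
  - book 7 (Quiet Streets): author_id=NULL, no match -> kept with NULL
  - book 8 (Midnight Sun): author_id=2 -> matches Young
  - book 9 (The Last Train): author_id=4 -> matches King
All 9 rows appear; 1 has NULL author.

SQL:
SELECT a.title, b.name AS author
FROM books a
LEFT JOIN authors b ON a.author_id = b.id

Result:
title            | author
-----------------+-------
The Glass Key    | King  
The Red Mountain | Taylor
The Old House    | Carter
Distant Shores   | Carter
The Long Road    | King  
Paper Boats      | Taylor
Quiet Streets    | NULL  
Midnight Sun     | Young 
The Last Train   | King  


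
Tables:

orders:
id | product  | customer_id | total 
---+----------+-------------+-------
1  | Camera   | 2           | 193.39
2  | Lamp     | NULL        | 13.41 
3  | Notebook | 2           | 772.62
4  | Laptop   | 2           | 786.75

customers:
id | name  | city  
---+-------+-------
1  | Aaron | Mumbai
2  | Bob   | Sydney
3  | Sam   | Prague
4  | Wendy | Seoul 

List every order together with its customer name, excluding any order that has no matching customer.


INNER JOIN keeps only orders rows whose customer_id matches an id in customers. Walk through each order:
  - order 1 (Camera): customer_id=2 -> matches Bob
  - order 2 (Lamp): customer_id=NULL, no match -> dropped
  - order 3 (Notebook): customer_id=2 -> matches Bob
  - order 4 (Laptop): customer_id=2 -> matches Bob
So 1 of 4 rows is dropped.

SQL:
SELECT a.product, b.name AS customer
FROM orders a
INNER JOIN customers b ON a.customer_id = b.id

Result:
product  | customer
---------+---------
Camera   | Bob     
Notebook | Bob     
Laptop   | Bob     


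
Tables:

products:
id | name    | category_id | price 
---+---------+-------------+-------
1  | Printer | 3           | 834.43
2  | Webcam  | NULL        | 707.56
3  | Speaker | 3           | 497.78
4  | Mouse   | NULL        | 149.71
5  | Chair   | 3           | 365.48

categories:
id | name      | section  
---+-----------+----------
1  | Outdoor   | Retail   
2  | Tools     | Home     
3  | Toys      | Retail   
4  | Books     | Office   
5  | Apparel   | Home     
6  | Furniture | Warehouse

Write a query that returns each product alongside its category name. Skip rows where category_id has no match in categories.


INNER JOIN keeps only products rows whose category_id matches an id in categories. Walk through each product:
  - product 1 (Printer): category_id=3 -> matches Toys
  - product 2 (Webcam): category_id=NULL, no match -> dropped
  - product 3 (Speaker): category_id=3 -> matches Toys
  - product 4 (Mouse): category_id=NULL, no match -> dropped
  - product 5 (Chair): category_id=3 -> matches Toys
So 2 of 5 rows are dropped.

SQL:
SELECT a.name, b.name AS category
FROM products a
INNER JOIN categories b ON a.category_id = b.id

Result:
name    | category
--------+---------
Printer | Toys    
Speaker | Toys    
Chair   | Toys    


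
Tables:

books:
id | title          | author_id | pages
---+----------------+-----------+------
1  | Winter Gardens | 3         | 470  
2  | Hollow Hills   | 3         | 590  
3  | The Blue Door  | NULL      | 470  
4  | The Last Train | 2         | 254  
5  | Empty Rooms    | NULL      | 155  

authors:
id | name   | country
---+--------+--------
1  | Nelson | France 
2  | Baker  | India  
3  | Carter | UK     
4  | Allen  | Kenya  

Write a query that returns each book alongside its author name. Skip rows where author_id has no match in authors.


INNER JOIN keeps only books rows whose author_id matches an id in authors. Walk through each book:
  - book 1 (Winter Gardens): author_id=3 -> matches Carter
  - book 2 (Hollow Hills): author_id=3 -> matches Carter
  - book 3 (The Blue Door): author_id=NULL, no match -> dropped
  - book 4 (The Last Train): author_id=2 -> matches Baker
  - book 5 (Empty Rooms): author_id=NULL, no match -> dropped
So 2 of 5 rows are dropped.

SQL:
SELECT a.title, b.name AS author
FROM books a
INNER JOIN authors b ON a.author_id = b.id

Result:
title          | author
---------------+-------
Winter Gardens | Carter
Hollow Hills   | Carter
The Last Train | Baker 


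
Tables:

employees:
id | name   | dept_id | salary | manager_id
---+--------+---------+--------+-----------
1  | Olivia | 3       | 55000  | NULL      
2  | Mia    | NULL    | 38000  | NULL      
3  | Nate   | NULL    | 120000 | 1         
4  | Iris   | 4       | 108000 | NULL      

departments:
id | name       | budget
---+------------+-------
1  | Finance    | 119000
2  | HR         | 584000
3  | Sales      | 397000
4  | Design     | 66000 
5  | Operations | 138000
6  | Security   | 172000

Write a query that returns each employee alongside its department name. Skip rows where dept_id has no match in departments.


INNER JOIN keeps only employees rows whose dept_id matches an id in departments. Walk through each employee:
  - employee 1 (Olivia): dept_id=3 -> matches Sales
  - employee 2 (Mia): dept_id=NULL, no match -> dropped
  - employee 3 (Nate): dept_id=NULL, no match -> dropped
  - employee 4 (Iris): dept_id=4 -> matches Design
So 2 of 4 rows are dropped.

SQL:
SELECT a.name, b.name AS department
FROM employees a
INNER JOIN departments b ON a.dept_id = b.id

Result:
name   | department
-------+-----------
Olivia | Sales     
Iris   | Design    


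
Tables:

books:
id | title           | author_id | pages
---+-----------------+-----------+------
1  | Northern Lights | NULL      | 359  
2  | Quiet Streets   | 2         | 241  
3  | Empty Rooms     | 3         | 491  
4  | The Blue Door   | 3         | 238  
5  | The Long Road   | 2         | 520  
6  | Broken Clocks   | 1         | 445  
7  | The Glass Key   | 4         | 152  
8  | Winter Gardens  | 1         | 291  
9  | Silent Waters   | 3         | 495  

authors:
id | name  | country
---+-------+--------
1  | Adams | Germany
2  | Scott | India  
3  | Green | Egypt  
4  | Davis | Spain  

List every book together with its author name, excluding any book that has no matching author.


INNER JOIN keeps only books rows whose author_id matches an id in authors. Walk through each book:
  - book 1 (Northern Lights): author_id=NULL, no match -> dropped
  - book 2 (Quiet Streets): author_id=2 -> matches Scott
  - book 3 (Empty Rooms): author_id=3 -> matches Green
  - book 4 (The Blue Door): author_id=3 -> matches Green
  - book 5 (The Long Road): author_id=2 -> matches Scott
  - book 6 (Broken Clocks): author_id=1 -> matches Adams
  - book 7 (The Glass Key): author_id=4 -> matches Davis
  - book 8 (Winter Gardens): author_id=1 -> matches Adams
  - book 9 (Silent Waters): author_id=3 -> matches Green
So 1 of 9 rows is dropped.

SQL:
SELECT a.title, b.name AS author
FROM books a
INNER JOIN authors b ON a.author_id = b.id

Result:
title          | author
---------------+-------
Quiet Streets  | Scott 
Empty Rooms    | Green 
The Blue Door  | Green 
The Long Road  | Scott 
Broken Clocks  | Adams 
The Glass Key  | Davis 
Winter Gardens | Adams 
Silent Waters  | Green 


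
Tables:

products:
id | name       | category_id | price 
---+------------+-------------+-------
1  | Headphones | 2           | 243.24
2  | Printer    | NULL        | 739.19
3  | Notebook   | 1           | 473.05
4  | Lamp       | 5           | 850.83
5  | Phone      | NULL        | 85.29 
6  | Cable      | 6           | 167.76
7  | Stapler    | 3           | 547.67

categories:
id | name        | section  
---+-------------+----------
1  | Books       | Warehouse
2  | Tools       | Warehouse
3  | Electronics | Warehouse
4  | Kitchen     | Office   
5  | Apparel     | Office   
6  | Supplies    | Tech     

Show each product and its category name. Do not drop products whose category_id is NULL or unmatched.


LEFT JOIN keeps every row from products (the left table); where category_id has no match in categories, the category columns become NULL. Walk through each product:
  - product 1 (Headphones): category_id=2 -> matches Tools
  - product 2 (Printer): category_id=NULL, no match -> kept with NULL
  - product 3 (Notebook): category_id=1 -> matches Books
  - product 4 (Lamp): category_id=5 -> matches Apparel
  - product 5 (Phone): category_id=NULL, no match -> kept with NULL
  - product 6 (Cable): category_id=6 -> matches Supplies
  - product 7 (Stapler): category_id=3 -> matches Electronics
All 7 rows appear; 2 have NULL category.

SQL:
SELECT a.name, b.name AS category
FROM products a
LEFT JOIN categories b ON a.category_id = b.id

Result:
name       | category   
-----------+------------
Headphones | Tools      
Printer    | NULL       
Notebook   | Books      
Lamp       | Apparel    
Phone      | NULL       
Cable      | Supplies   
Stapler    | Electronics


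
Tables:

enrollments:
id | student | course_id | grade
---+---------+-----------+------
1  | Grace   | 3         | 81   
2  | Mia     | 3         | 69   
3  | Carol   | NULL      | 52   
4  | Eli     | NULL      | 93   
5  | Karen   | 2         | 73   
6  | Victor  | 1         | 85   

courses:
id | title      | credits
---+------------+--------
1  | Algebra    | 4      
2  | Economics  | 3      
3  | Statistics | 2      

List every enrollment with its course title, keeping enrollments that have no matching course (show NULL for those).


LEFT JOIN keeps every row from enrollments (the left table); where course_id has no match in courses, the course columns become NULL. Walk through each enrollment:
  - enrollment 1 (Grace): course_id=3 -> matches Statistics
  - enrollment 2 (Mia): course_id=3 -> matches Statistics
  - enrollment 3 (Carol): course_id=NULL, no match -> kept with NULL
  - enrollment 4 (Eli): course_id=NULL, no match -> kept with NULL
  - enrollment 5 (Karen): course_id=2 -> matches Economics
  - enrollment 6 (Victor): course_id=1 -> matches Algebra
All 6 rows appear; 2 have NULL course.

SQL:
SELECT a.student, b.title AS course
FROM enrollments a
LEFT JOIN courses b ON a.course_id = b.id

Result:
student | course    
--------+-----------
Grace   | Statistics
Mia     | Statistics
Carol   | NULL      
Eli     | NULL      
Karen   | Economics 
Victor  | Algebra   


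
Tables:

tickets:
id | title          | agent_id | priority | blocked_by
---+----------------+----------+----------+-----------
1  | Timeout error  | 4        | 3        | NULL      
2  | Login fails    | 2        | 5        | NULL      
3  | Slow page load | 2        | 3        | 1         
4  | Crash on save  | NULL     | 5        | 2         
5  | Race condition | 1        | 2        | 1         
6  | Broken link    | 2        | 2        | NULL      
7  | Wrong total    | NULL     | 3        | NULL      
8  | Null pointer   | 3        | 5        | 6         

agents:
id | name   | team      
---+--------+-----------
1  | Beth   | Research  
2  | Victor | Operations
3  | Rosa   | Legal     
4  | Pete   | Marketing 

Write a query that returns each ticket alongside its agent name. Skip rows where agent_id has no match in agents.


INNER JOIN keeps only tickets rows whose agent_id matches an id in agents. Walk through each ticket:
  - ticket 1 (Timeout error): agent_id=4 -> matches Pete
  - ticket 2 (Login fails): agent_id=2 -> matches Victor
  - ticket 3 (Slow page load): agent_id=2 -> matches Victor
  - ticket 4 (Crash on save): agent_id=NULL, no match -> dropped
  - ticket 5 (Race condition): agent_id=1 -> matches Beth
  - ticket 6 (Broken link): agent_id=2 -> matches Victor
  - ticket 7 (Wrong total): agent_id=NULL, no match -> dropped
  - ticket 8 (Null pointer): agent_id=3 -> matches Rosa
So 2 of 8 rows are dropped.

SQL:
SELECT a.title, b.name AS agent
FROM tickets a
INNER JOIN agents b ON a.agent_id = b.id

Result:
title          | agent 
---------------+-------
Timeout error  | Pete  
Login fails    | Victor
Slow page load | Victor
Race condition | Beth  
Broken link    | Victor
Null pointer   | Rosa  


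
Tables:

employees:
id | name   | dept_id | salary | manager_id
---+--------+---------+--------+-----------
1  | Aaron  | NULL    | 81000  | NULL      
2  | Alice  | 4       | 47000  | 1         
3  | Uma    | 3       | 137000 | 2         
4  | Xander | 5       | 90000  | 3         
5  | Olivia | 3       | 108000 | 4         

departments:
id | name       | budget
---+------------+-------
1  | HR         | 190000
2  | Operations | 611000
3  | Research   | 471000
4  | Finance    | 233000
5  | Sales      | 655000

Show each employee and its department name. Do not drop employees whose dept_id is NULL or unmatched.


LEFT JOIN keeps every row from employees (the left table); where dept_id has no match in departments, the department columns become NULL. Walk through each employee:
  - employee 1 (Aaron): dept_id=NULL, no match -> kept with NULL
  - employee 2 (Alice): dept_id=4 -> matches Finance
  - employee 3 (Uma): dept_id=3 -> matches Research
  - employee 4 (Xander): dept_id=5 -> matches Sales
  - employee 5 (Olivia): dept_id=3 -> matches Research
All 5 rows appear; 1 has NULL department.

SQL:
SELECT a.name, b.name AS department
FROM employees a
LEFT JOIN departments b ON a.dept_id = b.id

Result:
name   | department
-------+-----------
Aaron  | NULL      
Alice  | Finance   
Uma    | Research  
Xander | Sales     
Olivia | Research  


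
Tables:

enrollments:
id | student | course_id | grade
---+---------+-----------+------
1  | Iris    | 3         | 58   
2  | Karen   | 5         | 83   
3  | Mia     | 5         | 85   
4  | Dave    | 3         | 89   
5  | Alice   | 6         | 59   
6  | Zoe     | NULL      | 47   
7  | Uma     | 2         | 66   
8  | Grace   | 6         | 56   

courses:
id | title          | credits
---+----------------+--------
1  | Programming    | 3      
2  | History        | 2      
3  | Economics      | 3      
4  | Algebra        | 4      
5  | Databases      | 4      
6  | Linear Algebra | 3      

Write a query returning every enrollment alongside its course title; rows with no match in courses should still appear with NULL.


LEFT JOIN keeps every row from enrollments (the left table); where course_id has no match in courses, the course columns become NULL. Walk through each enrollment:
  - enrollment 1 (Iris): course_id=3 -> matches Economics
  - enrollment 2 (Karen): course_id=5 -> matches Databases
  - enrollment 3 (Mia): course_id=5 -> matches Databases
  - enrollment 4 (Dave): course_id=3 -> matches Economics
  - enrollment 5 (Alice): course_id=6 -> matches Linear Algebra
  - enrollment 6 (Zoe): course_id=NULL, no match -> kept with NULL
  - enrollment 7 (Uma): course_id=2 -> matches History
  - enrollment 8 (Grace): course_id=6 -> matches Linear Algebra
All 8 rows appear; 1 has NULL course.

SQL:
SELECT a.student, b.title AS course
FROM enrollments a
LEFT JOIN courses b ON a.course_id = b.id

Result:
student | course        
--------+---------------
Iris    | Economics     
Karen   | Databases     
Mia     | Databases     
Dave    | Economics     
Alice   | Linear Algebra
Zoe     | NULL          
Uma     | History       
Grace   | Linear Algebra


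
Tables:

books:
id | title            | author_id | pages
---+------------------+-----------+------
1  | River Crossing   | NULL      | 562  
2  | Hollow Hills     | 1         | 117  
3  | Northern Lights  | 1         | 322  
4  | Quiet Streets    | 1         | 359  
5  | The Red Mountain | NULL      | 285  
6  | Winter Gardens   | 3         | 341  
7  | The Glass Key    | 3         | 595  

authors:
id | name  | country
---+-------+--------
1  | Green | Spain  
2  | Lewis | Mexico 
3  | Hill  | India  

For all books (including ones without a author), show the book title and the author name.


LEFT JOIN keeps every row from books (the left table); where author_id has no match in authors, the author columns become NULL. Walk through each book:
  - book 1 (River Crossing): author_id=NULL, no match -> kept with NULL
  - book 2 (Hollow Hills): author_id=1 -> matches Green
  - book 3 (Northern Lights): author_id=1 -> matches Green
  - book 4 (Quiet Streets): author_id=1 -> matches Green
  - book 5 (The Red Mountain): author_id=NULL, no match -> kept with NULL
  - book 6 (Winter Gardens): author_id=3 -> matches Hill
  - book 7 (The Glass Key): author_id=3 -> matches Hill
All 7 rows appear; 2 have NULL author.

SQL:
SELECT a.title, b.name AS author
FROM books a
LEFT JOIN authors b ON a.author_id = b.id

Result:
title            | author
-----------------+-------
River Crossing   | NULL  
Hollow Hills     | Green 
Northern Lights  | Green 
Quiet Streets    | Green 
The Red Mountain | NULL  
Winter Gardens   | Hill  
The Glass Key    | Hill  


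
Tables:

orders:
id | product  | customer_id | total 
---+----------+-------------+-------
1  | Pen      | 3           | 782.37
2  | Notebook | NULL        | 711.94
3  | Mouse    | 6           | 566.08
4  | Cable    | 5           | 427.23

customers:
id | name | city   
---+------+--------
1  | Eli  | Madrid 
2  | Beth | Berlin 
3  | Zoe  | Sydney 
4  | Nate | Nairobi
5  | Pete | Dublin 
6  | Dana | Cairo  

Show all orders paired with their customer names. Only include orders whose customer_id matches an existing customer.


INNER JOIN keeps only orders rows whose customer_id matches an id in customers. Walk through each order:
  - order 1 (Pen): customer_id=3 -> matches Zoe
  - order 2 (Notebook): customer_id=NULL, no match -> dropped
  - order 3 (Mouse): customer_id=6 -> matches Dana
  - order 4 (Cable): customer_id=5 -> matches Pete
So 1 of 4 rows is dropped.

SQL:
SELECT a.product, b.name AS customer
FROM orders a
INNER JOIN customers b ON a.customer_id = b.id

Result:
product | customer
--------+---------
Pen     | Zoe     
Mouse   | Dana    
Cable   | Pete    


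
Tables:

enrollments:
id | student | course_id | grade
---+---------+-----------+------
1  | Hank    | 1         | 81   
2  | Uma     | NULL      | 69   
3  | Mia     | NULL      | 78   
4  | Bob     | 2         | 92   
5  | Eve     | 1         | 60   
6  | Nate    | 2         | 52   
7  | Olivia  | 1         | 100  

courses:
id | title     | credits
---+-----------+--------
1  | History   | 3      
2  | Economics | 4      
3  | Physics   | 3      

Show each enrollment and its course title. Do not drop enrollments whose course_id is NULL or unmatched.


LEFT JOIN keeps every row from enrollments (the left table); where course_id has no match in courses, the course columns become NULL. Walk through each enrollment:
  - enrollment 1 (Hank): course_id=1 -> matches History
  - enrollment 2 (Uma): course_id=NULL, no match -> kept with NULL
  - enrollment 3 (Mia): course_id=NULL, no match -> kept with NULL
  - enrollment 4 (Bob): course_id=2 -> matches Economics
  - enrollment 5 (Eve): course_id=1 -> matches History
  - enrollment 6 (Nate): course_id=2 -> matches Economics
  - enrollment 7 (Olivia): course_id=1 -> matches History
All 7 rows appear; 2 have NULL course.

SQL:
SELECT a.student, b.title AS course
FROM enrollments a
LEFT JOIN courses b ON a.course_id = b.id

Result:
student | course   
--------+----------
Hank    | History  
Uma     | NULL     
Mia     | NULL     
Bob     | Economics
Eve     | History  
Nate    | Economics
Olivia  | History  


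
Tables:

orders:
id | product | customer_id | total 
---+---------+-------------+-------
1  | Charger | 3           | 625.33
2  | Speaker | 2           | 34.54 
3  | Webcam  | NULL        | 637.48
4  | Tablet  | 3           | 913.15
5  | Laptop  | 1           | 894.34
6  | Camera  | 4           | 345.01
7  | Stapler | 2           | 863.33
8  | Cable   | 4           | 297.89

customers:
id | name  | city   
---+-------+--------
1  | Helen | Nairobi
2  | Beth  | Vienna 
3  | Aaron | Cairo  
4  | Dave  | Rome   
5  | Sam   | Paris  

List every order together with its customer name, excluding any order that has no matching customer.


INNER JOIN keeps only orders rows whose customer_id matches an id in customers. Walk through each order:
  - order 1 (Charger): customer_id=3 -> matches Aaron
  - order 2 (Speaker): customer_id=2 -> matches Beth
  - order 3 (Webcam): customer_id=NULL, no match -> dropped
  - order 4 (Tablet): customer_id=3 -> matches Aaron
  - order 5 (Laptop): customer_id=1 -> matches Helen
  - order 6 (Camera): customer_id=4 -> matches Dave
  - order 7 (Stapler): customer_id=2 -> matches Beth
  - order 8 (Cable): customer_id=4 -> matches Dave
So 1 of 8 rows is dropped.

SQL:
SELECT a.product, b.name AS customer
FROM orders a
INNER JOIN customers b ON a.customer_id = b.id

Result:
product | customer
--------+---------
Charger | Aaron   
Speaker | Beth    
Tablet  | Aaron   
Laptop  | Helen   
Camera  | Dave    
Stapler | Beth    
Cable   | Dave    


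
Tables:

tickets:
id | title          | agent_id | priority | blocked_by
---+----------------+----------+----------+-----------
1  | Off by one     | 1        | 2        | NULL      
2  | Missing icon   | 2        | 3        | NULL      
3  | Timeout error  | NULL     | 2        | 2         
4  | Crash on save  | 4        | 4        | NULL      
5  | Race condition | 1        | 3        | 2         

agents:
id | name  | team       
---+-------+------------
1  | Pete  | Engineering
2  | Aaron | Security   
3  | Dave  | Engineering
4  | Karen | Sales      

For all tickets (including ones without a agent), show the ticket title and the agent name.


LEFT JOIN keeps every row from tickets (the left table); where agent_id has no match in agents, the agent columns become NULL. Walk through each ticket:
  - ticket 1 (Off by one): agent_id=1 -> matches Pete
  - ticket 2 (Missing icon): agent_id=2 -> matches Aaron
  - ticket 3 (Timeout error): agent_id=NULL, no match -> kept with NULL
  - ticket 4 (Crash on save): agent_id=4 -> matches Karen
  - ticket 5 (Race condition): agent_id=1 -> matches Pete
All 5 rows appear; 1 has NULL agent.

SQL:
SELECT a.title, b.name AS agent
FROM tickets a
LEFT JOIN agents b ON a.agent_id = b.id

Result:
title          | agent
---------------+------
Off by one     | Pete 
Missing icon   | Aaron
Timeout error  | NULL 
Crash on save  | Karen
Race condition | Pete 


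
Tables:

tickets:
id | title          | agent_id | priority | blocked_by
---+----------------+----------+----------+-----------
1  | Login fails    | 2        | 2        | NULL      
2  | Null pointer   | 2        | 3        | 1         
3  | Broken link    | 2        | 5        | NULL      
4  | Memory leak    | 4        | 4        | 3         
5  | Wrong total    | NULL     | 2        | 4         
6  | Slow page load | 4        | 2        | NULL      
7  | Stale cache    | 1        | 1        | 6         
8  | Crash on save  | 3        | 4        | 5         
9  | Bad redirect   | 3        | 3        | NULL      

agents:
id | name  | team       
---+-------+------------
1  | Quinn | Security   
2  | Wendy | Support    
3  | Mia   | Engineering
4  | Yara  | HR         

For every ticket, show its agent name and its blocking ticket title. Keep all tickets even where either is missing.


Two LEFT JOINs from the same base table tickets: one to agents via agent_id, one to tickets itself via blocked_by. Both are LEFT so every ticket is preserved.
Match against agents:
  - ticket 1 (Login fails): agent_id=2 -> matches Wendy
  - ticket 2 (Null pointer): agent_id=2 -> matches Wendy
  - ticket 3 (Broken link): agent_id=2 -> matches Wendy
  - ticket 4 (Memory leak): agent_id=4 -> matches Yara
  - ticket 5 (Wrong total): agent_id=NULL, no match -> kept with NULL
  - ticket 6 (Slow page load): agent_id=4 -> matches Yara
  - ticket 7 (Stale cache): agent_id=1 -> matches Quinn
  - ticket 8 (Crash on save): agent_id=3 -> matches Mia
  - ticket 9 (Bad redirect): agent_id=3 -> matches Mia
Match against tickets (self):
  - ticket 1 (Login fails): blocked_by=NULL -> NULL
  - ticket 2 (Null pointer): blocked_by=1 -> Login fails
  - ticket 3 (Broken link): blocked_by=NULL -> NULL
  - ticket 4 (Memory leak): blocked_by=3 -> Broken link
  - ticket 5 (Wrong total): blocked_by=4 -> Memory leak
  - ticket 6 (Slow page load): blocked_by=NULL -> NULL
  - ticket 7 (Stale cache): blocked_by=6 -> Slow page load
  - ticket 8 (Crash on save): blocked_by=5 -> Wrong total
  - ticket 9 (Bad redirect): blocked_by=NULL -> NULL

SQL:
SELECT a.title, b.name AS agent, c.title AS blocked_by
FROM tickets a
LEFT JOIN agents b ON a.agent_id = b.id
LEFT JOIN tickets c ON a.blocked_by = c.id

Result:
title          | agent | blocked_by    
---------------+-------+---------------
Login fails    | Wendy | NULL          
Null pointer   | Wendy | Login fails   
Broken link    | Wendy | NULL          
Memory leak    | Yara  | Broken link   
Wrong total    | NULL  | Memory leak   
Slow page load | Yara  | NULL          
Stale cache    | Quinn | Slow page load
Crash on save  | Mia   | Wrong total   
Bad redirect   | Mia   | NULL          


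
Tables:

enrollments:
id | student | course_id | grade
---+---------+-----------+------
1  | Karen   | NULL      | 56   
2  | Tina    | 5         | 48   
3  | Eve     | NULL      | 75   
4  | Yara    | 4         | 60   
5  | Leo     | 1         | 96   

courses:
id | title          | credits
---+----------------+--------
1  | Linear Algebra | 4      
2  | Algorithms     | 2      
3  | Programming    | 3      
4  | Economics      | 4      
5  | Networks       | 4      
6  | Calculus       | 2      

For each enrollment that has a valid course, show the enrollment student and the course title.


INNER JOIN keeps only enrollments rows whose course_id matches an id in courses. Walk through each enrollment:
  - enrollment 1 (Karen): course_id=NULL, no match -> dropped
  - enrollment 2 (Tina): course_id=5 -> matches Networks
  - enrollment 3 (Eve): course_id=NULL, no match -> dropped
  - enrollment 4 (Yara): course_id=4 -> matches Economics
  - enrollment 5 (Leo): course_id=1 -> matches Linear Algebra
So 2 of 5 rows are dropped.

SQL:
SELECT a.student, b.title AS course
FROM enrollments a
INNER JOIN courses b ON a.course_id = b.id

Result:
student | course        
--------+---------------
Tina    | Networks      
Yara    | Economics     
Leo     | Linear Algebra


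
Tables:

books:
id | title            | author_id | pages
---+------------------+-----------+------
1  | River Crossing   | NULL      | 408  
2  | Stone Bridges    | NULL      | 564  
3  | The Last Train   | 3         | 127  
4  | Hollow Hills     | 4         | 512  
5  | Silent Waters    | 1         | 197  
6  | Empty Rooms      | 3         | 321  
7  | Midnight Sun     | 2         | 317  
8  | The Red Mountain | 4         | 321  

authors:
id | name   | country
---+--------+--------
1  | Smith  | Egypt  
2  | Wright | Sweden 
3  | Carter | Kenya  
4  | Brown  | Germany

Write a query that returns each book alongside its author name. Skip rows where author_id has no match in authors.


INNER JOIN keeps only books rows whose author_id matches an id in authors. Walk through each book:
  - book 1 (River Crossing): author_id=NULL, no match -> dropped
  - book 2 (Stone Bridges): author_id=NULL, no match -> dropped
  - book 3 (The Last Train): author_id=3 -> matches Carter
  - book 4 (Hollow Hills): author_id=4 -> matches Brown
  - book 5 (Silent Waters): author_id=1 -> matches Smith
  - book 6 (Empty Rooms): author_id=3 -> matches Carter
  - book 7 (Midnight Sun): author_id=2 -> matches Wright
  - book 8 (The Red Mountain): author_id=4 -> matches Brown
So 2 of 8 rows are dropped.

SQL:
SELECT a.title, b.name AS author
FROM books a
INNER JOIN authors b ON a.author_id = b.id

Result:
title            | author
-----------------+-------
The Last Train   | Carter
Hollow Hills     | Brown 
Silent Waters    | Smith 
Empty Rooms      | Carter
Midnight Sun     | Wright
The Red Mountain | Brown 


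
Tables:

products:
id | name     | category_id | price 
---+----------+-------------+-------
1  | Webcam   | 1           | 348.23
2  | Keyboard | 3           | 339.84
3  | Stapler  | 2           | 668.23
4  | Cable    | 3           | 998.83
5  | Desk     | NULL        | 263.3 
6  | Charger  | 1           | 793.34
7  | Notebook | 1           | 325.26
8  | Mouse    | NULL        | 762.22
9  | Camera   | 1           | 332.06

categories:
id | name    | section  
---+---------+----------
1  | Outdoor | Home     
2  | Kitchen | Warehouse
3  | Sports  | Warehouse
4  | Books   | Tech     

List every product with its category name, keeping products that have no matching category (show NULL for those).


LEFT JOIN keeps every row from products (the left table); where category_id has no match in categories, the category columns become NULL. Walk through each product:
  - product 1 (Webcam): category_id=1 -> matches Outdoor
  - product 2 (Keyboard): category_id=3 -> matches Sports
  - product 3 (Stapler): category_id=2 -> matches Kitchen
  - product 4 (Cable): category_id=3 -> matches Sports
  - product 5 (Desk): category_id=NULL, no match -> kept with NULL
  - product 6 (Charger): category_id=1 -> matches Outdoor
  - product 7 (Notebook): category_id=1 -> matches Outdoor
  - product 8 (Mouse): category_id=NULL, no match -> kept with NULL
  - product 9 (Camera): category_id=1 -> matches Outdoor
All 9 rows appear; 2 have NULL category.

SQL:
SELECT a.name, b.name AS category
FROM products a
LEFT JOIN categories b ON a.category_id = b.id

Result:
name     | category
---------+---------
Webcam   | Outdoor 
Keyboard | Sports  
Stapler  | Kitchen 
Cable    | Sports  
Desk     | NULL    
Charger  | Outdoor 
Notebook | Outdoor 
Mouse    | NULL    
Camera   | Outdoor 


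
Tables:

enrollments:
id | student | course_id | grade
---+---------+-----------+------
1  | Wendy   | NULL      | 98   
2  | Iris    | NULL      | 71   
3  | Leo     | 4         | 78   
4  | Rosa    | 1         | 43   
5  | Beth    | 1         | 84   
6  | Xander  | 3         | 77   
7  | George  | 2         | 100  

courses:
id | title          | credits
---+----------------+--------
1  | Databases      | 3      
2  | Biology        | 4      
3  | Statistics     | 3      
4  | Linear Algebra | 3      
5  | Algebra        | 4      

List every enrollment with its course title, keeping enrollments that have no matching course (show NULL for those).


LEFT JOIN keeps every row from enrollments (the left table); where course_id has no match in courses, the course columns become NULL. Walk through each enrollment:
  - enrollment 1 (Wendy): course_id=NULL, no match -> kept with NULL
  - enrollment 2 (Iris): course_id=NULL, no match -> kept with NULL
  - enrollment 3 (Leo): course_id=4 -> matches Linear Algebra
  - enrollment 4 (Rosa): course_id=1 -> matches Databases
  - enrollment 5 (Beth): course_id=1 -> matches Databases
  - enrollment 6 (Xander): course_id=3 -> matches Statistics
  - enrollment 7 (George): course_id=2 -> matches Biology
All 7 rows appear; 2 have NULL course.

SQL:
SELECT a.student, b.title AS course
FROM enrollments a
LEFT JOIN courses b ON a.course_id = b.id

Result:
student | course        
--------+---------------
Wendy   | NULL          
Iris    | NULL          
Leo     | Linear Algebra
Rosa    | Databases     
Beth    | Databases     
Xander  | Statistics    
George  | Biology       


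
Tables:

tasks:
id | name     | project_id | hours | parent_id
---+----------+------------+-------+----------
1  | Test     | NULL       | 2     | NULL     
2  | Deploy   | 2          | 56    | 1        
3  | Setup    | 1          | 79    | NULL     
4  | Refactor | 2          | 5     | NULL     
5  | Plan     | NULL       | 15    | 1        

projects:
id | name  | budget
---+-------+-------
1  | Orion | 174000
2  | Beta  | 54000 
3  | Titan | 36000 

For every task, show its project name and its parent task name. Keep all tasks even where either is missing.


Two LEFT JOINs from the same base table tasks: one to projects via project_id, one to tasks itself via parent_id. Both are LEFT so every task is preserved.
Match against projects:
  - task 1 (Test): project_id=NULL, no match -> kept with NULL
  - task 2 (Deploy): project_id=2 -> matches Beta
  - task 3 (Setup): project_id=1 -> matches Orion
  - task 4 (Refactor): project_id=2 -> matches Beta
  - task 5 (Plan): project_id=NULL, no match -> kept with NULL
Match against tasks (self):
  - task 1 (Test): parent_id=NULL -> NULL
  - task 2 (Deploy): parent_id=1 -> Test
  - task 3 (Setup): parent_id=NULL -> NULL
  - task 4 (Refactor): parent_id=NULL -> NULL
  - task 5 (Plan): parent_id=1 -> Test

SQL:
SELECT a.name, b.name AS project, c.name AS parent
FROM tasks a
LEFT JOIN projects b ON a.project_id = b.id
LEFT JOIN tasks c ON a.parent_id = c.id

Result:
name     | project | parent
---------+---------+-------
Test     | NULL    | NULL  
Deploy   | Beta    | Test  
Setup    | Orion   | NULL  
Refactor | Beta    | NULL  
Plan     | NULL    | Test  
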